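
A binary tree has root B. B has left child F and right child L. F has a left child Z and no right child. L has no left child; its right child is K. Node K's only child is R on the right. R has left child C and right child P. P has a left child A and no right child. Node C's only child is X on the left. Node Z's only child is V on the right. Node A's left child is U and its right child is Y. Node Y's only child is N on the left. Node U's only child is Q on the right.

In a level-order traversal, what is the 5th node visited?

K

Level-order visits nodes level by level from the root, left to right within each level.
Level 0: B
Level 1: F, L
Level 2: Z, K
Level 3: V, R
Level 4: C, P
Level 5: X, A
Level 6: U, Y
Level 7: Q, N
Full level-order sequence: B, F, L, Z, K, V, R, C, P, X, A, U, Y, Q, N.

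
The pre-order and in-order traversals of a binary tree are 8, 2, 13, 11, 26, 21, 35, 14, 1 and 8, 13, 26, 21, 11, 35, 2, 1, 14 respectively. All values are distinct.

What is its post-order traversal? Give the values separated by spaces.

The first element of pre-order is the root; it splits in-order into left and right subtrees.
Root 8: left subtree has 0 nodes { }, right has 8 {13, 26, 21, 11, 35, 2, 1, 14}.
  Root 2: left subtree has 5 nodes {13, 26, 21, 11, 35}, right has 2 {1, 14}.
    Root 13: left subtree has 0 nodes { }, right has 4 {26, 21, 11, 35}.
      Root 11: left subtree has 2 nodes {26, 21}, right has 1 {35}.
        Root 26: left subtree has 0 nodes { }, right has 1 {21}.
    Root 14: left subtree has 1 node {1}, right has 0 { }.

21 26 35 11 13 1 14 2 8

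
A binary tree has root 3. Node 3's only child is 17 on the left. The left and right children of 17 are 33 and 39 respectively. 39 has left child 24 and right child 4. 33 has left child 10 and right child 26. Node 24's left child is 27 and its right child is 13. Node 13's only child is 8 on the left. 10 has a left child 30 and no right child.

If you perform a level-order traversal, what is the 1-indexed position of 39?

4

Level-order visits nodes level by level from the root, left to right within each level.
Level 0: 3
Level 1: 17
Level 2: 33, 39
Level 3: 10, 26, 24, 4
Level 4: 30, 27, 13
Level 5: 8
Full level-order sequence: 3, 17, 33, 39, 10, 26, 24, 4, 30, 27, 13, 8.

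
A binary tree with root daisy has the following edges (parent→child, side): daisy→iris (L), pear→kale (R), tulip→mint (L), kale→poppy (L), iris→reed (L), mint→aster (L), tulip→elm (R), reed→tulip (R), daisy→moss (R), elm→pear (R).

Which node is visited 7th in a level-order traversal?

Level-order visits nodes level by level from the root, left to right within each level.
Level 0: daisy
Level 1: iris, moss
Level 2: reed
Level 3: tulip
Level 4: mint, elm
Level 5: aster, pear
Level 6: kale
Level 7: poppy
Full level-order sequence: daisy, iris, moss, reed, tulip, mint, elm, aster, pear, kale, poppy.

elm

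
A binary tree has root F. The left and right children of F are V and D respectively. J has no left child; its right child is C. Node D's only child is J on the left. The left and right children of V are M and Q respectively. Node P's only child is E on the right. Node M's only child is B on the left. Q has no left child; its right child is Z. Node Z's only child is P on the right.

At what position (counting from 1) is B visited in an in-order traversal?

1

In-order visits the left subtree, then the node, then the right subtree.
At F: go left to V.
  At V: go left to M.
    At M: go left to B.
      B is a leaf — visit B.
    Visit M.
    At M: no right child.
  Visit V.
  At V: go right to Q.
    At Q: no left child.
    Visit Q.
    At Q: go right to Z.
      At Z: no left child.
      Visit Z.
      At Z: go right to P.
        At P: no left child.
        Visit P.
        At P: go right to E.
          E is a leaf — visit E.
Visit F.
At F: go right to D.
  At D: go left to J.
    At J: no left child.
    Visit J.
    At J: go right to C.
      C is a leaf — visit C.
  Visit D.
  At D: no right child.
Full in-order sequence: B, M, V, Q, Z, P, E, F, J, C, D.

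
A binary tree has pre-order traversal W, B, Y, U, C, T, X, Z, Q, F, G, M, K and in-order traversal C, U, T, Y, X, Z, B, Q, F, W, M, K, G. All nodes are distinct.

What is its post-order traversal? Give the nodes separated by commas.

The first element of pre-order is the root; it splits in-order into left and right subtrees.
Root W: left subtree has 9 nodes {C, U, T, Y, X, Z, B, Q, F}, right has 3 {M, K, G}.
  Root B: left subtree has 6 nodes {C, U, T, Y, X, Z}, right has 2 {Q, F}.
    Root Y: left subtree has 3 nodes {C, U, T}, right has 2 {X, Z}.
      Root U: left subtree has 1 node {C}, right has 1 {T}.
      Root X: left subtree has 0 nodes { }, right has 1 {Z}.
    Root Q: left subtree has 0 nodes { }, right has 1 {F}.
  Root G: left subtree has 2 nodes {M, K}, right has 0 { }.
    Root M: left subtree has 0 nodes { }, right has 1 {K}.

C, T, U, Z, X, Y, F, Q, B, K, M, G, W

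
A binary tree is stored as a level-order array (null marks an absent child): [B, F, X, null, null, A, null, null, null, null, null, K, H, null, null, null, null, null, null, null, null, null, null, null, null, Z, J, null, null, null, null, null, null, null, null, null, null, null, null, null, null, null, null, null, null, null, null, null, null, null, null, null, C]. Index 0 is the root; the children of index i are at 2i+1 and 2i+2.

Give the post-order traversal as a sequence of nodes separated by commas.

Post-order visits the left subtree, then the right subtree, then the node.
At B: go left to F.
  F is a leaf — visit F.
At B: go right to X.
  At X: go left to A.
    At A: go left to K.
      K is a leaf — visit K.
    At A: go right to H.
      At H: go left to Z.
        At Z: no left child.
        At Z: go right to C.
          C is a leaf — visit C.
        Visit Z.
      At H: go right to J.
        J is a leaf — visit J.
      Visit H.
    Visit A.
  At X: no right child.
  Visit X.
Visit B.

F, K, C, Z, J, H, A, X, B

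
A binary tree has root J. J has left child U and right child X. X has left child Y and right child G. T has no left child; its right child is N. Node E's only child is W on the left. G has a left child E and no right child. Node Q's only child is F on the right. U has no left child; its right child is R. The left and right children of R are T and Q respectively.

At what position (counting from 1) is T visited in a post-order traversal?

2

Post-order visits the left subtree, then the right subtree, then the node.
At J: go left to U.
  At U: no left child.
  At U: go right to R.
    At R: go left to T.
      At T: no left child.
      At T: go right to N.
        N is a leaf — visit N.
      Visit T.
    At R: go right to Q.
      At Q: no left child.
      At Q: go right to F.
        F is a leaf — visit F.
      Visit Q.
    Visit R.
  Visit U.
At J: go right to X.
  At X: go left to Y.
    Y is a leaf — visit Y.
  At X: go right to G.
    At G: go left to E.
      At E: go left to W.
        W is a leaf — visit W.
      At E: no right child.
      Visit E.
    At G: no right child.
    Visit G.
  Visit X.
Visit J.
Full post-order sequence: N, T, F, Q, R, U, Y, W, E, G, X, J.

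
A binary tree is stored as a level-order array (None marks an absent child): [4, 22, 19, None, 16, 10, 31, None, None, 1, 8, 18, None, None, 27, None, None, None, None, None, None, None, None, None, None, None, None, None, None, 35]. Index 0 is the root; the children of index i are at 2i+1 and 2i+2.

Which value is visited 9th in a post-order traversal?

31

Post-order visits the left subtree, then the right subtree, then the node.
At 4: go left to 22.
  At 22: no left child.
  At 22: go right to 16.
    At 16: go left to 1.
      1 is a leaf — visit 1.
    At 16: go right to 8.
      8 is a leaf — visit 8.
    Visit 16.
  Visit 22.
At 4: go right to 19.
  At 19: go left to 10.
    At 10: go left to 18.
      18 is a leaf — visit 18.
    At 10: no right child.
    Visit 10.
  At 19: go right to 31.
    At 31: no left child.
    At 31: go right to 27.
      At 27: go left to 35.
        35 is a leaf — visit 35.
      At 27: no right child.
      Visit 27.
    Visit 31.
  Visit 19.
Visit 4.
Full post-order sequence: 1, 8, 16, 22, 18, 10, 35, 27, 31, 19, 4.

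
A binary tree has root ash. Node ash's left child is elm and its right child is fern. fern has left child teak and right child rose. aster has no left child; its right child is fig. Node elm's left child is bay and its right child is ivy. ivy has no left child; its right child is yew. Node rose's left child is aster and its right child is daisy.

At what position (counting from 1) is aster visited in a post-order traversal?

7

Post-order visits the left subtree, then the right subtree, then the node.
At ash: go left to elm.
  At elm: go left to bay.
    bay is a leaf — visit bay.
  At elm: go right to ivy.
    At ivy: no left child.
    At ivy: go right to yew.
      yew is a leaf — visit yew.
    Visit ivy.
  Visit elm.
At ash: go right to fern.
  At fern: go left to teak.
    teak is a leaf — visit teak.
  At fern: go right to rose.
    At rose: go left to aster.
      At aster: no left child.
      At aster: go right to fig.
        fig is a leaf — visit fig.
      Visit aster.
    At rose: go right to daisy.
      daisy is a leaf — visit daisy.
    Visit rose.
  Visit fern.
Visit ash.
Full post-order sequence: bay, yew, ivy, elm, teak, fig, aster, daisy, rose, fern, ash.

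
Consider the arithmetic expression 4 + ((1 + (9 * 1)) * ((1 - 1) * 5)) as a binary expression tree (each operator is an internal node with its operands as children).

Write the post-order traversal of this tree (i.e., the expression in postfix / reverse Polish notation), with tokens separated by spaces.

Post-order on an expression tree gives postfix notation: for each operator, emit left operand, right operand, then the operator.

4 1 9 1 * + 1 1 - 5 * * +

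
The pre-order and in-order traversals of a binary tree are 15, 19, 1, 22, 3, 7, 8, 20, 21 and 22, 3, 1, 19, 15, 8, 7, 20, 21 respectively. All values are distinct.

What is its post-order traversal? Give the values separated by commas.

3, 22, 1, 19, 8, 21, 20, 7, 15

The first element of pre-order is the root; it splits in-order into left and right subtrees.
Root 15: left subtree has 4 nodes {22, 3, 1, 19}, right has 4 {8, 7, 20, 21}.
  Root 19: left subtree has 3 nodes {22, 3, 1}, right has 0 { }.
    Root 1: left subtree has 2 nodes {22, 3}, right has 0 { }.
      Root 22: left subtree has 0 nodes { }, right has 1 {3}.
  Root 7: left subtree has 1 node {8}, right has 2 {20, 21}.
    Root 20: left subtree has 0 nodes { }, right has 1 {21}.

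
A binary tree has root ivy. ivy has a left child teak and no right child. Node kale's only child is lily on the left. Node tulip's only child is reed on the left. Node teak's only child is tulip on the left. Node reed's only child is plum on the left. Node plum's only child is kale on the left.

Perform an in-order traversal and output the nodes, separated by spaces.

lily kale plum reed tulip teak ivy

In-order visits the left subtree, then the node, then the right subtree.
At ivy: go left to teak.
  At teak: go left to tulip.
    At tulip: go left to reed.
      At reed: go left to plum.
        At plum: go left to kale.
          At kale: go left to lily.
            lily is a leaf — visit lily.
          Visit kale.
          At kale: no right child.
        Visit plum.
        At plum: no right child.
      Visit reed.
      At reed: no right child.
    Visit tulip.
    At tulip: no right child.
  Visit teak.
  At teak: no right child.
Visit ivy.
At ivy: no right child.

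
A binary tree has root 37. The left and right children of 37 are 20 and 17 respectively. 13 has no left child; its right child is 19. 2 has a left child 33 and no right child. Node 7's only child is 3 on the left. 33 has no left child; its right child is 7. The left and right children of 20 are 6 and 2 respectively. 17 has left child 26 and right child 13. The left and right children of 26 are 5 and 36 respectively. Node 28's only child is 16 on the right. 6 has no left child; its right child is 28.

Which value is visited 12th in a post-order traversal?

19

Post-order visits the left subtree, then the right subtree, then the node.
At 37: go left to 20.
  At 20: go left to 6.
    At 6: no left child.
    At 6: go right to 28.
      At 28: no left child.
      At 28: go right to 16.
        16 is a leaf — visit 16.
      Visit 28.
    Visit 6.
  At 20: go right to 2.
    At 2: go left to 33.
      At 33: no left child.
      At 33: go right to 7.
        At 7: go left to 3.
          3 is a leaf — visit 3.
        At 7: no right child.
        Visit 7.
      Visit 33.
    At 2: no right child.
    Visit 2.
  Visit 20.
At 37: go right to 17.
  At 17: go left to 26.
    At 26: go left to 5.
      5 is a leaf — visit 5.
    At 26: go right to 36.
      36 is a leaf — visit 36.
    Visit 26.
  At 17: go right to 13.
    At 13: no left child.
    At 13: go right to 19.
      19 is a leaf — visit 19.
    Visit 13.
  Visit 17.
Visit 37.
Full post-order sequence: 16, 28, 6, 3, 7, 33, 2, 20, 5, 36, 26, 19, 13, 17, 37.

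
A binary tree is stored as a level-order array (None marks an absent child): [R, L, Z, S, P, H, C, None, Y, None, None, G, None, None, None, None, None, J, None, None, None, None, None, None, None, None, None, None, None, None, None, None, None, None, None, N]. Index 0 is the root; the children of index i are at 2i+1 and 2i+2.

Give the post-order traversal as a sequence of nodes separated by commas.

N, J, Y, S, P, L, G, H, C, Z, R

Post-order visits the left subtree, then the right subtree, then the node.
At R: go left to L.
  At L: go left to S.
    At S: no left child.
    At S: go right to Y.
      At Y: go left to J.
        At J: go left to N.
          N is a leaf — visit N.
        At J: no right child.
        Visit J.
      At Y: no right child.
      Visit Y.
    Visit S.
  At L: go right to P.
    P is a leaf — visit P.
  Visit L.
At R: go right to Z.
  At Z: go left to H.
    At H: go left to G.
      G is a leaf — visit G.
    At H: no right child.
    Visit H.
  At Z: go right to C.
    C is a leaf — visit C.
  Visit Z.
Visit R.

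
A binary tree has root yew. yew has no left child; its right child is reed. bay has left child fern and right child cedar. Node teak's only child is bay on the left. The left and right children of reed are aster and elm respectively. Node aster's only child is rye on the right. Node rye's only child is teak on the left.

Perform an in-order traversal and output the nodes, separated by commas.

yew, aster, fern, bay, cedar, teak, rye, reed, elm

In-order visits the left subtree, then the node, then the right subtree.
At yew: no left child.
Visit yew.
At yew: go right to reed.
  At reed: go left to aster.
    At aster: no left child.
    Visit aster.
    At aster: go right to rye.
      At rye: go left to teak.
        At teak: go left to bay.
          At bay: go left to fern.
            fern is a leaf — visit fern.
          Visit bay.
          At bay: go right to cedar.
            cedar is a leaf — visit cedar.
        Visit teak.
        At teak: no right child.
      Visit rye.
      At rye: no right child.
  Visit reed.
  At reed: go right to elm.
    elm is a leaf — visit elm.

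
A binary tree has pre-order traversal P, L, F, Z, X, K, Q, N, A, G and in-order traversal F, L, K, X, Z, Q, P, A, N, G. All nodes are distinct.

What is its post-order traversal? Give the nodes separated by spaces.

F K X Q Z L A G N P

The first element of pre-order is the root; it splits in-order into left and right subtrees.
Root P: left subtree has 6 nodes {F, L, K, X, Z, Q}, right has 3 {A, N, G}.
  Root L: left subtree has 1 node {F}, right has 4 {K, X, Z, Q}.
    Root Z: left subtree has 2 nodes {K, X}, right has 1 {Q}.
      Root X: left subtree has 1 node {K}, right has 0 { }.
  Root N: left subtree has 1 node {A}, right has 1 {G}.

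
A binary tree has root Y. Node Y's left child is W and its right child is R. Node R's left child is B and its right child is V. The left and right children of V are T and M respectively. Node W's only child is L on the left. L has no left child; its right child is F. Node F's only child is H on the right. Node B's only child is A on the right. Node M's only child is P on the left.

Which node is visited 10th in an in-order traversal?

V

In-order visits the left subtree, then the node, then the right subtree.
At Y: go left to W.
  At W: go left to L.
    At L: no left child.
    Visit L.
    At L: go right to F.
      At F: no left child.
      Visit F.
      At F: go right to H.
        H is a leaf — visit H.
  Visit W.
  At W: no right child.
Visit Y.
At Y: go right to R.
  At R: go left to B.
    At B: no left child.
    Visit B.
    At B: go right to A.
      A is a leaf — visit A.
  Visit R.
  At R: go right to V.
    At V: go left to T.
      T is a leaf — visit T.
    Visit V.
    At V: go right to M.
      At M: go left to P.
        P is a leaf — visit P.
      Visit M.
      At M: no right child.
Full in-order sequence: L, F, H, W, Y, B, A, R, T, V, P, M.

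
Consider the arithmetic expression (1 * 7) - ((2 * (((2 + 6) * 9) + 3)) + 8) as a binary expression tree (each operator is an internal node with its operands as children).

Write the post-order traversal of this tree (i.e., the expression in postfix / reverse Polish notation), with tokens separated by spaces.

1 7 * 2 2 6 + 9 * 3 + * 8 + -

Post-order on an expression tree gives postfix notation: for each operator, emit left operand, right operand, then the operator.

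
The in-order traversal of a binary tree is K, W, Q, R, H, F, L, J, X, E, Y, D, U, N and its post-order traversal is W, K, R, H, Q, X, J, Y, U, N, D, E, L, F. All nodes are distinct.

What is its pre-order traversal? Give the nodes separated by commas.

The last element of post-order is the root; it splits in-order into left and right subtrees.
Root F: left subtree has 5 nodes {K, W, Q, R, H}, right has 8 {L, J, X, E, Y, D, U, N}.
  Root Q: left subtree has 2 nodes {K, W}, right has 2 {R, H}.
    Root K: left subtree has 0 nodes { }, right has 1 {W}.
    Root H: left subtree has 1 node {R}, right has 0 { }.
  Root L: left subtree has 0 nodes { }, right has 7 {J, X, E, Y, D, U, N}.
    Root E: left subtree has 2 nodes {J, X}, right has 4 {Y, D, U, N}.
      Root J: left subtree has 0 nodes { }, right has 1 {X}.
      Root D: left subtree has 1 node {Y}, right has 2 {U, N}.
        Root N: left subtree has 1 node {U}, right has 0 { }.

F, Q, K, W, H, R, L, E, J, X, D, Y, N, U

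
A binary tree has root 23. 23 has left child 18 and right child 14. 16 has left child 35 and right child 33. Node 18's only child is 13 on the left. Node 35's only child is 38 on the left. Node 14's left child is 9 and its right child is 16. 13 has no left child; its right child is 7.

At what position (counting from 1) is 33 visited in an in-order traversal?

In-order visits the left subtree, then the node, then the right subtree.
At 23: go left to 18.
  At 18: go left to 13.
    At 13: no left child.
    Visit 13.
    At 13: go right to 7.
      7 is a leaf — visit 7.
  Visit 18.
  At 18: no right child.
Visit 23.
At 23: go right to 14.
  At 14: go left to 9.
    9 is a leaf — visit 9.
  Visit 14.
  At 14: go right to 16.
    At 16: go left to 35.
      At 35: go left to 38.
        38 is a leaf — visit 38.
      Visit 35.
      At 35: no right child.
    Visit 16.
    At 16: go right to 33.
      33 is a leaf — visit 33.
Full in-order sequence: 13, 7, 18, 23, 9, 14, 38, 35, 16, 33.

10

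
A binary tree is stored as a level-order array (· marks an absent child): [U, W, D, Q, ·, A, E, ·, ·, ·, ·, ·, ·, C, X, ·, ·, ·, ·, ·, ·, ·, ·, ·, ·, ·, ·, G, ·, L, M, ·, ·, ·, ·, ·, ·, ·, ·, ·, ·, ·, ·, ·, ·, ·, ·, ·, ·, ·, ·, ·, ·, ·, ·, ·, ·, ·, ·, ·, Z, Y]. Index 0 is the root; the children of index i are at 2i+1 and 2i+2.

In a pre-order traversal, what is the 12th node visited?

Pre-order visits the node, then its left subtree, then its right subtree.
Visit U.
At U: go left to W.
  Visit W.
  At W: go left to Q.
    Q is a leaf — visit Q.
  At W: no right child.
At U: go right to D.
  Visit D.
  At D: go left to A.
    A is a leaf — visit A.
  At D: go right to E.
    Visit E.
    At E: go left to C.
      Visit C.
      At C: go left to G.
        G is a leaf — visit G.
      At C: no right child.
    At E: go right to X.
      Visit X.
      At X: go left to L.
        Visit L.
        At L: no left child.
        At L: go right to Z.
          Z is a leaf — visit Z.
      At X: go right to M.
        Visit M.
        At M: go left to Y.
          Y is a leaf — visit Y.
        At M: no right child.
Full pre-order sequence: U, W, Q, D, A, E, C, G, X, L, Z, M, Y.

M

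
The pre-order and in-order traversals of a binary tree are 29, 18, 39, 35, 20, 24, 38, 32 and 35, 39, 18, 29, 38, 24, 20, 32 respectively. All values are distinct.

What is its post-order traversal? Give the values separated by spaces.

35 39 18 38 24 32 20 29

The first element of pre-order is the root; it splits in-order into left and right subtrees.
Root 29: left subtree has 3 nodes {35, 39, 18}, right has 4 {38, 24, 20, 32}.
  Root 18: left subtree has 2 nodes {35, 39}, right has 0 { }.
    Root 39: left subtree has 1 node {35}, right has 0 { }.
  Root 20: left subtree has 2 nodes {38, 24}, right has 1 {32}.
    Root 24: left subtree has 1 node {38}, right has 0 { }.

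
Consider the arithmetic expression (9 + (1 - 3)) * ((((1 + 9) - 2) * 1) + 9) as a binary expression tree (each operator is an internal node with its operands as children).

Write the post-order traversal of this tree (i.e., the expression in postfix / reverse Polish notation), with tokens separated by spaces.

9 1 3 - + 1 9 + 2 - 1 * 9 + *

Post-order on an expression tree gives postfix notation: for each operator, emit left operand, right operand, then the operator.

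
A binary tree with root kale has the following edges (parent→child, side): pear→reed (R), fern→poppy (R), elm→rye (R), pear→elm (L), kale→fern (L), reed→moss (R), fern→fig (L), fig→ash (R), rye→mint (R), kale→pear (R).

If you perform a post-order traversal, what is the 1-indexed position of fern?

4

Post-order visits the left subtree, then the right subtree, then the node.
At kale: go left to fern.
  At fern: go left to fig.
    At fig: no left child.
    At fig: go right to ash.
      ash is a leaf — visit ash.
    Visit fig.
  At fern: go right to poppy.
    poppy is a leaf — visit poppy.
  Visit fern.
At kale: go right to pear.
  At pear: go left to elm.
    At elm: no left child.
    At elm: go right to rye.
      At rye: no left child.
      At rye: go right to mint.
        mint is a leaf — visit mint.
      Visit rye.
    Visit elm.
  At pear: go right to reed.
    At reed: no left child.
    At reed: go right to moss.
      moss is a leaf — visit moss.
    Visit reed.
  Visit pear.
Visit kale.
Full post-order sequence: ash, fig, poppy, fern, mint, rye, elm, moss, reed, pear, kale.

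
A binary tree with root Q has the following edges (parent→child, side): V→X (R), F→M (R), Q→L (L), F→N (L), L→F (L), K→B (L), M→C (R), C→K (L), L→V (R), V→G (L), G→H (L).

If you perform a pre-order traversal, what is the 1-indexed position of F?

Pre-order visits the node, then its left subtree, then its right subtree.
Visit Q.
At Q: go left to L.
  Visit L.
  At L: go left to F.
    Visit F.
    At F: go left to N.
      N is a leaf — visit N.
    At F: go right to M.
      Visit M.
      At M: no left child.
      At M: go right to C.
        Visit C.
        At C: go left to K.
          Visit K.
          At K: go left to B.
            B is a leaf — visit B.
          At K: no right child.
        At C: no right child.
  At L: go right to V.
    Visit V.
    At V: go left to G.
      Visit G.
      At G: go left to H.
        H is a leaf — visit H.
      At G: no right child.
    At V: go right to X.
      X is a leaf — visit X.
At Q: no right child.
Full pre-order sequence: Q, L, F, N, M, C, K, B, V, G, H, X.

3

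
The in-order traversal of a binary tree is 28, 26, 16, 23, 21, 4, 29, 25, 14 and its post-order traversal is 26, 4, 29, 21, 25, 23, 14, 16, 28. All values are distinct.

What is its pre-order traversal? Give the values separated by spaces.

28 16 26 14 23 25 21 29 4

The last element of post-order is the root; it splits in-order into left and right subtrees.
Root 28: left subtree has 0 nodes { }, right has 8 {26, 16, 23, 21, 4, 29, 25, 14}.
  Root 16: left subtree has 1 node {26}, right has 6 {23, 21, 4, 29, 25, 14}.
    Root 14: left subtree has 5 nodes {23, 21, 4, 29, 25}, right has 0 { }.
      Root 23: left subtree has 0 nodes { }, right has 4 {21, 4, 29, 25}.
        Root 25: left subtree has 3 nodes {21, 4, 29}, right has 0 { }.
          Root 21: left subtree has 0 nodes { }, right has 2 {4, 29}.
            Root 29: left subtree has 1 node {4}, right has 0 { }.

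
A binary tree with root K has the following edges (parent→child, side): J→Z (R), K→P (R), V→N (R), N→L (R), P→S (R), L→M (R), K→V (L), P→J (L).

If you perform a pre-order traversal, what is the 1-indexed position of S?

9

Pre-order visits the node, then its left subtree, then its right subtree.
Visit K.
At K: go left to V.
  Visit V.
  At V: no left child.
  At V: go right to N.
    Visit N.
    At N: no left child.
    At N: go right to L.
      Visit L.
      At L: no left child.
      At L: go right to M.
        M is a leaf — visit M.
At K: go right to P.
  Visit P.
  At P: go left to J.
    Visit J.
    At J: no left child.
    At J: go right to Z.
      Z is a leaf — visit Z.
  At P: go right to S.
    S is a leaf — visit S.
Full pre-order sequence: K, V, N, L, M, P, J, Z, S.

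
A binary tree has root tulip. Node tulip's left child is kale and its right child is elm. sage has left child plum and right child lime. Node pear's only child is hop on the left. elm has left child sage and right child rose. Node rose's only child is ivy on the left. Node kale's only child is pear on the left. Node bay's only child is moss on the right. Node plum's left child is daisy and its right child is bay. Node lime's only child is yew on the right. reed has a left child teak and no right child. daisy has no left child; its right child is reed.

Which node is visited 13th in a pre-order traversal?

Pre-order visits the node, then its left subtree, then its right subtree.
Visit tulip.
At tulip: go left to kale.
  Visit kale.
  At kale: go left to pear.
    Visit pear.
    At pear: go left to hop.
      hop is a leaf — visit hop.
    At pear: no right child.
  At kale: no right child.
At tulip: go right to elm.
  Visit elm.
  At elm: go left to sage.
    Visit sage.
    At sage: go left to plum.
      Visit plum.
      At plum: go left to daisy.
        Visit daisy.
        At daisy: no left child.
        At daisy: go right to reed.
          Visit reed.
          At reed: go left to teak.
            teak is a leaf — visit teak.
          At reed: no right child.
      At plum: go right to bay.
        Visit bay.
        At bay: no left child.
        At bay: go right to moss.
          moss is a leaf — visit moss.
    At sage: go right to lime.
      Visit lime.
      At lime: no left child.
      At lime: go right to yew.
        yew is a leaf — visit yew.
  At elm: go right to rose.
    Visit rose.
    At rose: go left to ivy.
      ivy is a leaf — visit ivy.
    At rose: no right child.
Full pre-order sequence: tulip, kale, pear, hop, elm, sage, plum, daisy, reed, teak, bay, moss, lime, yew, rose, ivy.

lime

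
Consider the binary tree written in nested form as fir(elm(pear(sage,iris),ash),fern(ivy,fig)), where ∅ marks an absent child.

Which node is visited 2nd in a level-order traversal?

elm

Level-order visits nodes level by level from the root, left to right within each level.
Level 0: fir
Level 1: elm, fern
Level 2: pear, ash, ivy, fig
Level 3: sage, iris
Full level-order sequence: fir, elm, fern, pear, ash, ivy, fig, sage, iris.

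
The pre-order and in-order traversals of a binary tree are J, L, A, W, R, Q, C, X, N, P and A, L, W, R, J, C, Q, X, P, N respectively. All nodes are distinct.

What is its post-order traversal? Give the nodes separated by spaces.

The first element of pre-order is the root; it splits in-order into left and right subtrees.
Root J: left subtree has 4 nodes {A, L, W, R}, right has 5 {C, Q, X, P, N}.
  Root L: left subtree has 1 node {A}, right has 2 {W, R}.
    Root W: left subtree has 0 nodes { }, right has 1 {R}.
  Root Q: left subtree has 1 node {C}, right has 3 {X, P, N}.
    Root X: left subtree has 0 nodes { }, right has 2 {P, N}.
      Root N: left subtree has 1 node {P}, right has 0 { }.

A R W L C P N X Q J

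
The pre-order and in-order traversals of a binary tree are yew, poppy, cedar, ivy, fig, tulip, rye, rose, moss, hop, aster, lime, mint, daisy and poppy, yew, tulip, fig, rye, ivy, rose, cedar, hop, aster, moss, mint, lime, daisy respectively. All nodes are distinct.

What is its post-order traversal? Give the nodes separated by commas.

The first element of pre-order is the root; it splits in-order into left and right subtrees.
Root yew: left subtree has 1 node {poppy}, right has 12 {tulip, fig, rye, ivy, rose, cedar, hop, aster, moss, mint, lime, daisy}.
  Root cedar: left subtree has 5 nodes {tulip, fig, rye, ivy, rose}, right has 6 {hop, aster, moss, mint, lime, daisy}.
    Root ivy: left subtree has 3 nodes {tulip, fig, rye}, right has 1 {rose}.
      Root fig: left subtree has 1 node {tulip}, right has 1 {rye}.
    Root moss: left subtree has 2 nodes {hop, aster}, right has 3 {mint, lime, daisy}.
      Root hop: left subtree has 0 nodes { }, right has 1 {aster}.
      Root lime: left subtree has 1 node {mint}, right has 1 {daisy}.

poppy, tulip, rye, fig, rose, ivy, aster, hop, mint, daisy, lime, moss, cedar, yew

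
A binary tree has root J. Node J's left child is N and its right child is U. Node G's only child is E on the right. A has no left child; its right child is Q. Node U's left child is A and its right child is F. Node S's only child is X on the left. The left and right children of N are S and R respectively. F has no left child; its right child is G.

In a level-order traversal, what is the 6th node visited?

Level-order visits nodes level by level from the root, left to right within each level.
Level 0: J
Level 1: N, U
Level 2: S, R, A, F
Level 3: X, Q, G
Level 4: E
Full level-order sequence: J, N, U, S, R, A, F, X, Q, G, E.

A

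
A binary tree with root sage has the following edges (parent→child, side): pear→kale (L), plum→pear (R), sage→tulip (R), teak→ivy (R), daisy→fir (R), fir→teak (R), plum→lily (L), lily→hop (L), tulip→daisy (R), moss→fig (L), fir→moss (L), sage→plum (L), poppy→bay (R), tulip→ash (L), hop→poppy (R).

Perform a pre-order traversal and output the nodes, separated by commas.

sage, plum, lily, hop, poppy, bay, pear, kale, tulip, ash, daisy, fir, moss, fig, teak, ivy

Pre-order visits the node, then its left subtree, then its right subtree.
Visit sage.
At sage: go left to plum.
  Visit plum.
  At plum: go left to lily.
    Visit lily.
    At lily: go left to hop.
      Visit hop.
      At hop: no left child.
      At hop: go right to poppy.
        Visit poppy.
        At poppy: no left child.
        At poppy: go right to bay.
          bay is a leaf — visit bay.
    At lily: no right child.
  At plum: go right to pear.
    Visit pear.
    At pear: go left to kale.
      kale is a leaf — visit kale.
    At pear: no right child.
At sage: go right to tulip.
  Visit tulip.
  At tulip: go left to ash.
    ash is a leaf — visit ash.
  At tulip: go right to daisy.
    Visit daisy.
    At daisy: no left child.
    At daisy: go right to fir.
      Visit fir.
      At fir: go left to moss.
        Visit moss.
        At moss: go left to fig.
          fig is a leaf — visit fig.
        At moss: no right child.
      At fir: go right to teak.
        Visit teak.
        At teak: no left child.
        At teak: go right to ivy.
          ivy is a leaf — visit ivy.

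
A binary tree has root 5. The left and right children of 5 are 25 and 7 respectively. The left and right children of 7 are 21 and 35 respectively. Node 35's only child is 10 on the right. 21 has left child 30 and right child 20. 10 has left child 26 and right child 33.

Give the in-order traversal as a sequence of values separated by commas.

25, 5, 30, 21, 20, 7, 35, 26, 10, 33

In-order visits the left subtree, then the node, then the right subtree.
At 5: go left to 25.
  25 is a leaf — visit 25.
Visit 5.
At 5: go right to 7.
  At 7: go left to 21.
    At 21: go left to 30.
      30 is a leaf — visit 30.
    Visit 21.
    At 21: go right to 20.
      20 is a leaf — visit 20.
  Visit 7.
  At 7: go right to 35.
    At 35: no left child.
    Visit 35.
    At 35: go right to 10.
      At 10: go left to 26.
        26 is a leaf — visit 26.
      Visit 10.
      At 10: go right to 33.
        33 is a leaf — visit 33.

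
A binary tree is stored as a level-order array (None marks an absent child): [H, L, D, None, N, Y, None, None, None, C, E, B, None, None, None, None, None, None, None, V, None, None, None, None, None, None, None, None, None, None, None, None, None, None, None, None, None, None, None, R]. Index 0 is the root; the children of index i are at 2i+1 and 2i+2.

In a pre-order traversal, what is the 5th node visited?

V

Pre-order visits the node, then its left subtree, then its right subtree.
Visit H.
At H: go left to L.
  Visit L.
  At L: no left child.
  At L: go right to N.
    Visit N.
    At N: go left to C.
      Visit C.
      At C: go left to V.
        Visit V.
        At V: go left to R.
          R is a leaf — visit R.
        At V: no right child.
      At C: no right child.
    At N: go right to E.
      E is a leaf — visit E.
At H: go right to D.
  Visit D.
  At D: go left to Y.
    Visit Y.
    At Y: go left to B.
      B is a leaf — visit B.
    At Y: no right child.
  At D: no right child.
Full pre-order sequence: H, L, N, C, V, R, E, D, Y, B.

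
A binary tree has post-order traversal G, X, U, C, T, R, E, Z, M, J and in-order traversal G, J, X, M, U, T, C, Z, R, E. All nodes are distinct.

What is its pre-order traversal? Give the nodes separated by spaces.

J G M X Z T U C E R

The last element of post-order is the root; it splits in-order into left and right subtrees.
Root J: left subtree has 1 node {G}, right has 8 {X, M, U, T, C, Z, R, E}.
  Root M: left subtree has 1 node {X}, right has 6 {U, T, C, Z, R, E}.
    Root Z: left subtree has 3 nodes {U, T, C}, right has 2 {R, E}.
      Root T: left subtree has 1 node {U}, right has 1 {C}.
      Root E: left subtree has 1 node {R}, right has 0 { }.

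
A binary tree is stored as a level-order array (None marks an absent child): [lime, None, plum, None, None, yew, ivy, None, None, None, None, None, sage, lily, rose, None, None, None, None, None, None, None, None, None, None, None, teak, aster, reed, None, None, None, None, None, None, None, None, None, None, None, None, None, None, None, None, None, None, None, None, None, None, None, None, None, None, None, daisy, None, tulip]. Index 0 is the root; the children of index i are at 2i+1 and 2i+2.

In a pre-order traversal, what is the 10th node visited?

reed

Pre-order visits the node, then its left subtree, then its right subtree.
Visit lime.
At lime: no left child.
At lime: go right to plum.
  Visit plum.
  At plum: go left to yew.
    Visit yew.
    At yew: no left child.
    At yew: go right to sage.
      Visit sage.
      At sage: no left child.
      At sage: go right to teak.
        teak is a leaf — visit teak.
  At plum: go right to ivy.
    Visit ivy.
    At ivy: go left to lily.
      Visit lily.
      At lily: go left to aster.
        Visit aster.
        At aster: no left child.
        At aster: go right to daisy.
          daisy is a leaf — visit daisy.
      At lily: go right to reed.
        Visit reed.
        At reed: no left child.
        At reed: go right to tulip.
          tulip is a leaf — visit tulip.
    At ivy: go right to rose.
      rose is a leaf — visit rose.
Full pre-order sequence: lime, plum, yew, sage, teak, ivy, lily, aster, daisy, reed, tulip, rose.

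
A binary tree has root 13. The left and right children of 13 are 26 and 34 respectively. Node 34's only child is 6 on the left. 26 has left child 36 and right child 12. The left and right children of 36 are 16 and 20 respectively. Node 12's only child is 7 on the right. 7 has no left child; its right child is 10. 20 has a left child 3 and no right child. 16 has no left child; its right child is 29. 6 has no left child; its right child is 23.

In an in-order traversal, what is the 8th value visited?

7

In-order visits the left subtree, then the node, then the right subtree.
At 13: go left to 26.
  At 26: go left to 36.
    At 36: go left to 16.
      At 16: no left child.
      Visit 16.
      At 16: go right to 29.
        29 is a leaf — visit 29.
    Visit 36.
    At 36: go right to 20.
      At 20: go left to 3.
        3 is a leaf — visit 3.
      Visit 20.
      At 20: no right child.
  Visit 26.
  At 26: go right to 12.
    At 12: no left child.
    Visit 12.
    At 12: go right to 7.
      At 7: no left child.
      Visit 7.
      At 7: go right to 10.
        10 is a leaf — visit 10.
Visit 13.
At 13: go right to 34.
  At 34: go left to 6.
    At 6: no left child.
    Visit 6.
    At 6: go right to 23.
      23 is a leaf — visit 23.
  Visit 34.
  At 34: no right child.
Full in-order sequence: 16, 29, 36, 3, 20, 26, 12, 7, 10, 13, 6, 23, 34.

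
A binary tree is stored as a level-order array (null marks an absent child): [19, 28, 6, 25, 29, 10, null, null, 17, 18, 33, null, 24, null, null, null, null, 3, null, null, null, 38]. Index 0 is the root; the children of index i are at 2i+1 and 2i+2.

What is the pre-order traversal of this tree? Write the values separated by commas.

Pre-order visits the node, then its left subtree, then its right subtree.
Visit 19.
At 19: go left to 28.
  Visit 28.
  At 28: go left to 25.
    Visit 25.
    At 25: no left child.
    At 25: go right to 17.
      Visit 17.
      At 17: go left to 3.
        3 is a leaf — visit 3.
      At 17: no right child.
  At 28: go right to 29.
    Visit 29.
    At 29: go left to 18.
      18 is a leaf — visit 18.
    At 29: go right to 33.
      Visit 33.
      At 33: go left to 38.
        38 is a leaf — visit 38.
      At 33: no right child.
At 19: go right to 6.
  Visit 6.
  At 6: go left to 10.
    Visit 10.
    At 10: no left child.
    At 10: go right to 24.
      24 is a leaf — visit 24.
  At 6: no right child.

19, 28, 25, 17, 3, 29, 18, 33, 38, 6, 10, 24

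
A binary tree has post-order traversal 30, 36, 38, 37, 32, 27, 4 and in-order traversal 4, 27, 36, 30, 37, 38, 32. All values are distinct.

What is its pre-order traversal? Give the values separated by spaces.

4 27 32 37 36 30 38

The last element of post-order is the root; it splits in-order into left and right subtrees.
Root 4: left subtree has 0 nodes { }, right has 6 {27, 36, 30, 37, 38, 32}.
  Root 27: left subtree has 0 nodes { }, right has 5 {36, 30, 37, 38, 32}.
    Root 32: left subtree has 4 nodes {36, 30, 37, 38}, right has 0 { }.
      Root 37: left subtree has 2 nodes {36, 30}, right has 1 {38}.
        Root 36: left subtree has 0 nodes { }, right has 1 {30}.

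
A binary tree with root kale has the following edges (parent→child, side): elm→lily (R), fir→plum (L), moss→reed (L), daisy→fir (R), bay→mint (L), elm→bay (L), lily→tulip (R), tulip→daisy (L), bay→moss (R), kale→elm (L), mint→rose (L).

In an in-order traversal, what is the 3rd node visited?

In-order visits the left subtree, then the node, then the right subtree.
At kale: go left to elm.
  At elm: go left to bay.
    At bay: go left to mint.
      At mint: go left to rose.
        rose is a leaf — visit rose.
      Visit mint.
      At mint: no right child.
    Visit bay.
    At bay: go right to moss.
      At moss: go left to reed.
        reed is a leaf — visit reed.
      Visit moss.
      At moss: no right child.
  Visit elm.
  At elm: go right to lily.
    At lily: no left child.
    Visit lily.
    At lily: go right to tulip.
      At tulip: go left to daisy.
        At daisy: no left child.
        Visit daisy.
        At daisy: go right to fir.
          At fir: go left to plum.
            plum is a leaf — visit plum.
          Visit fir.
          At fir: no right child.
      Visit tulip.
      At tulip: no right child.
Visit kale.
At kale: no right child.
Full in-order sequence: rose, mint, bay, reed, moss, elm, lily, daisy, plum, fir, tulip, kale.

bay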